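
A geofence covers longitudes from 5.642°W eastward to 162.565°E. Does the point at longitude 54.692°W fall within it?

Band width going east from -5.642° to +162.565°: ((162.565 − -5.642) mod 360) = 168.207°.
Offset of -54.692° east of the west edge: ((-54.692 − -5.642) mod 360) = 310.950°.
310.950° > 168.207° ⇒ outside.

No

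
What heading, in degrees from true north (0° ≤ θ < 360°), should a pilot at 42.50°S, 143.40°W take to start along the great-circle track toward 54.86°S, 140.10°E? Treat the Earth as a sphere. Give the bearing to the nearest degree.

Δλ = 140.10 − -143.40 = 283.50°; wrapped into (−180°, 180°]: -76.50°.
θ = atan2( sin Δλ · cos φ₂ , cos φ₁ · sin φ₂ − sin φ₁ · cos φ₂ · cos Δλ )
  = atan2(-0.55967, -0.51213) = -132.460° → normalised to [0°, 360°): 227.540°.

228°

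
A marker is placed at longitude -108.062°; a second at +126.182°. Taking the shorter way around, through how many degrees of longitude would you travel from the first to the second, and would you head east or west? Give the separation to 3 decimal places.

125.756° west

Raw difference: 126.182 − -108.062 = 234.244°.
Normalise into (−180°, 180°]: 234.244° − 360° = -125.756°.
Negative ⇒ the second point lies to the west; separation 125.756°.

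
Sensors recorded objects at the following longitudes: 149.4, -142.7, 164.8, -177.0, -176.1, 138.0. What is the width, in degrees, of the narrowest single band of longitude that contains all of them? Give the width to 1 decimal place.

79.3°

Sort the longitudes: -177.0°, -176.1°, -142.7°, +138.0°, +149.4°, +164.8°.
Eastward gaps between consecutive values (wrapping around): 0.9°, 33.4°, 280.7°, 11.4°, 15.4°, 18.2°.
Largest gap = 280.7° ⇒ minimal covering band is its complement: 360° − 280.7° = 79.3°.
Band runs from +138.0° eastward to -142.7°, crossing the antimeridian.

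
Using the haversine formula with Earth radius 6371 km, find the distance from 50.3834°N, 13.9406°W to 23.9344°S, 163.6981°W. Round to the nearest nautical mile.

Δλ = -163.6981 − -13.9406 = -149.7575°.
Δφ = -23.9344 − 50.3834 = -74.3178°.
a = sin²(Δφ/2) + cos φ₁ · cos φ₂ · sin²(Δλ/2) = 0.908005.
c = 2·atan2(√a, √(1−a)) = 2.52527 rad → d = 6371·c ≈ 16088.51 km ≈ 8687.10 nmi.

8687 nmi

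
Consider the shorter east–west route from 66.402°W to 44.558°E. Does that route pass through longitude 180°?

No

Signed shortest Δλ = ((44.558 − -66.402 + 180) mod 360) − 180 = 110.96°.
Going east by 110.96° from -66.402° reaches +44.558° without touching 180°.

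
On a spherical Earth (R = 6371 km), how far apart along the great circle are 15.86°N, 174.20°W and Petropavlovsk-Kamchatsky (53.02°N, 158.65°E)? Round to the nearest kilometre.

Δλ = 158.65 − -174.20 = 332.85°; wrapped into (−180°, 180°]: -27.15°.
Δφ = 53.02 − 15.86 = 37.16°.
a = sin²(Δφ/2) + cos φ₁ · cos φ₂ · sin²(Δλ/2) = 0.133403.
c = 2·atan2(√a, √(1−a)) = 0.74779 rad → d = 6371·c ≈ 4764.16 km.

4764 km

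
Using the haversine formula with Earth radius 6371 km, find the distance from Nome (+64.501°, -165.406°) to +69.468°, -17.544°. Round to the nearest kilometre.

4910 km

Δλ = -17.544 − -165.406 = 147.862°.
Δφ = 69.468 − 64.501 = 4.967°.
a = sin²(Δφ/2) + cos φ₁ · cos φ₂ · sin²(Δλ/2) = 0.141297.
c = 2·atan2(√a, √(1−a)) = 0.77073 rad → d = 6371·c ≈ 4910.30 km.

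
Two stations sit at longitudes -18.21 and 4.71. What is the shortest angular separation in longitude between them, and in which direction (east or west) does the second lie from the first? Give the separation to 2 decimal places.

Raw difference: 4.71 − -18.21 = 22.92°.
Normalise into (−180°, 180°]: 22.92° stays 22.92°.
Positive ⇒ the second point lies to the east; separation 22.92°.

22.92° east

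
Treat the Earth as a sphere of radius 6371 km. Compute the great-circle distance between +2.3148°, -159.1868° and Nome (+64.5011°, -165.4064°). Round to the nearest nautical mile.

3744 nmi

Δλ = -165.4064 − -159.1868 = -6.2196°.
Δφ = 64.5011 − 2.3148 = 62.1863°.
a = sin²(Δφ/2) + cos φ₁ · cos φ₂ · sin²(Δλ/2) = 0.267967.
c = 2·atan2(√a, √(1−a)) = 1.08822 rad → d = 6371·c ≈ 6933.02 km ≈ 3743.53 nmi.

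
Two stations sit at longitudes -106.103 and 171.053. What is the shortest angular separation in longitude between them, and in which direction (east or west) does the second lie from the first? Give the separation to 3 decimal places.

Raw difference: 171.053 − -106.103 = 277.156°.
Normalise into (−180°, 180°]: 277.156° − 360° = -82.844°.
Negative ⇒ the second point lies to the west; separation 82.844°.

82.844° west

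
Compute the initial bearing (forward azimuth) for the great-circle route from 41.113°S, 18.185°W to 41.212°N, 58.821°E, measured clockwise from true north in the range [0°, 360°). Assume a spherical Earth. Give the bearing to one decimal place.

50.3°

Δλ = 58.821 − -18.185 = 77.006°.
θ = atan2( sin Δλ · cos φ₂ , cos φ₁ · sin φ₂ − sin φ₁ · cos φ₂ · cos Δλ )
  = atan2(0.73301, 0.60761) = 50.344° → normalised to [0°, 360°): 50.344°.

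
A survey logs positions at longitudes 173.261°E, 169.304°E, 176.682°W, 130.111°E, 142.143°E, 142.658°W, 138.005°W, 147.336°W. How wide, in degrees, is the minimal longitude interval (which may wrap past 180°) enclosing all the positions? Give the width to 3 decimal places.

Sort the longitudes: -176.682°, -147.336°, -142.658°, -138.005°, +130.111°, +142.143°, +169.304°, +173.261°.
Eastward gaps between consecutive values (wrapping around): 29.346°, 4.678°, 4.653°, 268.116°, 12.032°, 27.161°, 3.957°, 10.057°.
Largest gap = 268.116° ⇒ minimal covering band is its complement: 360° − 268.116° = 91.884°.
Band runs from +130.111° eastward to -138.005°, crossing the antimeridian.

91.884°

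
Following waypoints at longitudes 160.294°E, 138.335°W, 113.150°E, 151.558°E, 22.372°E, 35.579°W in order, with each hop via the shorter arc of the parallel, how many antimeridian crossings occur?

Leg 1: +160.294° → -138.335°, shortest Δλ = 61.371° (east) — crosses 180°.
Leg 2: -138.335° → +113.150°, shortest Δλ = -108.515° (west) — crosses 180°.
Leg 3: +113.150° → +151.558°, shortest Δλ = 38.408° (east) — does not cross 180°.
Leg 4: +151.558° → +22.372°, shortest Δλ = -129.186° (west) — does not cross 180°.
Leg 5: +22.372° → -35.579°, shortest Δλ = -57.951° (west) — does not cross 180°.
Total crossings: 2.

2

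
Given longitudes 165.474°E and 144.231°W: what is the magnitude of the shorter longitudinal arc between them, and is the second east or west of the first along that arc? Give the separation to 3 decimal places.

Raw difference: -144.231 − 165.474 = -309.705°.
Normalise into (−180°, 180°]: -309.705° + 360° = 50.295°.
Positive ⇒ the second point lies to the east; separation 50.295°.

50.295° east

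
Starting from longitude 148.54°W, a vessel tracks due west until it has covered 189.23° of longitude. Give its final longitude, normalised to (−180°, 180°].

Start at -148.54°; shift −189.23° → -337.77°.
-337.77° lies outside (−180°, 180°]; add 360° → +22.23°.

22.23°E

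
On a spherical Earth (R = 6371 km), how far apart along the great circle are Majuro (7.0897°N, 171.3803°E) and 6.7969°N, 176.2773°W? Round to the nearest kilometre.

1363 km

Δλ = -176.2773 − 171.3803 = -347.6576°; wrapped into (−180°, 180°]: 12.3424°.
Δφ = 6.7969 − 7.0897 = -0.2928°.
a = sin²(Δφ/2) + cos φ₁ · cos φ₂ · sin²(Δλ/2) = 0.011394.
c = 2·atan2(√a, √(1−a)) = 0.21389 rad → d = 6371·c ≈ 1362.70 km.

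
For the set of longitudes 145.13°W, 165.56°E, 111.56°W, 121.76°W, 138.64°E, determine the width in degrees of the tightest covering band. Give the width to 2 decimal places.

109.80°

Sort the longitudes: -145.13°, -121.76°, -111.56°, +138.64°, +165.56°.
Eastward gaps between consecutive values (wrapping around): 23.37°, 10.20°, 250.20°, 26.92°, 49.31°.
Largest gap = 250.20° ⇒ minimal covering band is its complement: 360° − 250.20° = 109.80°.
Band runs from +138.64° eastward to -111.56°, crossing the antimeridian.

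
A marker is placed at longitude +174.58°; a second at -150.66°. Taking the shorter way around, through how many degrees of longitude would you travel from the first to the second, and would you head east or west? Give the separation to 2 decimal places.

Raw difference: -150.66 − 174.58 = -325.24°.
Normalise into (−180°, 180°]: -325.24° + 360° = 34.76°.
Positive ⇒ the second point lies to the east; separation 34.76°.

34.76° east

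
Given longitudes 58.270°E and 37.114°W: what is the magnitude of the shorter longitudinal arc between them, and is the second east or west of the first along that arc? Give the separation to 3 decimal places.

95.384° west

Raw difference: -37.114 − 58.270 = -95.384°.
Normalise into (−180°, 180°]: -95.384° stays -95.384°.
Negative ⇒ the second point lies to the west; separation 95.384°.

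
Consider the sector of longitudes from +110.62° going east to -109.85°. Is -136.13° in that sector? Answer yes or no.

Yes

Band width going east from +110.62° to -109.85°: ((-109.85 − 110.62) mod 360) = 139.53°.
Offset of -136.13° east of the west edge: ((-136.13 − 110.62) mod 360) = 113.25°.
113.25° ≤ 139.53° ⇒ inside.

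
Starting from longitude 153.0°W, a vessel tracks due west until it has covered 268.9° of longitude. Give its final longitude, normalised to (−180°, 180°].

Start at -153.0°; shift −268.9° → -421.9°.
-421.9° lies outside (−180°, 180°]; add 360° → -61.9°.

61.9°W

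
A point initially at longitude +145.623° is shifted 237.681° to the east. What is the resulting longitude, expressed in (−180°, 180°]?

Start at +145.623°; shift +237.681° → +383.304°.
+383.304° lies outside (−180°, 180°]; subtract 360° → +23.304°.

+23.304°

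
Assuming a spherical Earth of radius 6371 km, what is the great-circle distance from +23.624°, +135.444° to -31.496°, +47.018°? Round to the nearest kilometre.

Δλ = 47.018 − 135.444 = -88.426°.
Δφ = -31.496 − 23.624 = -55.120°.
a = sin²(Δφ/2) + cos φ₁ · cos φ₂ · sin²(Δλ/2) = 0.593950.
c = 2·atan2(√a, √(1−a)) = 1.75982 rad → d = 6371·c ≈ 11211.81 km.

11212 km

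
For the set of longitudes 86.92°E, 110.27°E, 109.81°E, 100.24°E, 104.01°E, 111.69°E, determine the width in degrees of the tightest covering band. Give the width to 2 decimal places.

24.77°

Sort the longitudes: +86.92°, +100.24°, +104.01°, +109.81°, +110.27°, +111.69°.
Eastward gaps between consecutive values (wrapping around): 13.32°, 3.77°, 5.80°, 0.46°, 1.42°, 335.23°.
Largest gap = 335.23° ⇒ minimal covering band is its complement: 360° − 335.23° = 24.77°.
Band runs from +86.92° eastward to +111.69°.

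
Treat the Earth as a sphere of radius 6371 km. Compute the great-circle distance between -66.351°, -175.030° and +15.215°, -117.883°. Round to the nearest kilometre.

Δλ = -117.883 − -175.030 = 57.147°.
Δφ = 15.215 − -66.351 = 81.566°.
a = sin²(Δφ/2) + cos φ₁ · cos φ₂ · sin²(Δλ/2) = 0.515210.
c = 2·atan2(√a, √(1−a)) = 1.60122 rad → d = 6371·c ≈ 10201.39 km.

10201 km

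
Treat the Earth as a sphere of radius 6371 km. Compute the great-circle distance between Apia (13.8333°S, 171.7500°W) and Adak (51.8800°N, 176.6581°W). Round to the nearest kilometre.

7322 km

Δλ = -176.6581 − -171.7500 = -4.9081°.
Δφ = 51.8800 − -13.8333 = 65.7133°.
a = sin²(Δφ/2) + cos φ₁ · cos φ₂ · sin²(Δλ/2) = 0.295448.
c = 2·atan2(√a, √(1−a)) = 1.14932 rad → d = 6371·c ≈ 7322.34 km.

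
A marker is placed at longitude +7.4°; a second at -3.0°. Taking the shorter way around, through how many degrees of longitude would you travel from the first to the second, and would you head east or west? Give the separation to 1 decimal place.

Raw difference: -3.0 − 7.4 = -10.4°.
Normalise into (−180°, 180°]: -10.4° stays -10.4°.
Negative ⇒ the second point lies to the west; separation 10.4°.

10.4° west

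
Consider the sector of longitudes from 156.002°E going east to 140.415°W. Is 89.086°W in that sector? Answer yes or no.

Band width going east from +156.002° to -140.415°: ((-140.415 − 156.002) mod 360) = 63.583°.
Offset of -89.086° east of the west edge: ((-89.086 − 156.002) mod 360) = 114.912°.
114.912° > 63.583° ⇒ outside.

No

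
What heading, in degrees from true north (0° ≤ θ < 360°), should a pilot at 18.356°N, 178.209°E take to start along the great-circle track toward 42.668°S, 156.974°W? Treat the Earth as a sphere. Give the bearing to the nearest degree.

160°

Δλ = -156.974 − 178.209 = -335.183°; wrapped into (−180°, 180°]: 24.817°.
θ = atan2( sin Δλ · cos φ₂ , cos φ₁ · sin φ₂ − sin φ₁ · cos φ₂ · cos Δλ )
  = atan2(0.30862, -0.85344) = 160.119° → normalised to [0°, 360°): 160.119°.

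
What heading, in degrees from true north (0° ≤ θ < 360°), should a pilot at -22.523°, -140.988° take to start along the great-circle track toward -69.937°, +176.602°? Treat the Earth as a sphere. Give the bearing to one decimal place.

Δλ = 176.602 − -140.988 = 317.590°; wrapped into (−180°, 180°]: -42.410°.
θ = atan2( sin Δλ · cos φ₂ , cos φ₁ · sin φ₂ − sin φ₁ · cos φ₂ · cos Δλ )
  = atan2(-0.23137, -0.77065) = -163.289° → normalised to [0°, 360°): 196.711°.

196.7°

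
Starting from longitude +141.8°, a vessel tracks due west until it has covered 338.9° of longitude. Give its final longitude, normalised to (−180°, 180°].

Start at +141.8°; shift −338.9° → -197.1°.
-197.1° lies outside (−180°, 180°]; add 360° → +162.9°.

+162.9°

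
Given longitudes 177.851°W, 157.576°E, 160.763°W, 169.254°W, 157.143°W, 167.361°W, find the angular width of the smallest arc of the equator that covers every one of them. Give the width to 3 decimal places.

45.281°

Sort the longitudes: -177.851°, -169.254°, -167.361°, -160.763°, -157.143°, +157.576°.
Eastward gaps between consecutive values (wrapping around): 8.597°, 1.893°, 6.598°, 3.620°, 314.719°, 24.573°.
Largest gap = 314.719° ⇒ minimal covering band is its complement: 360° − 314.719° = 45.281°.
Band runs from +157.576° eastward to -157.143°, crossing the antimeridian.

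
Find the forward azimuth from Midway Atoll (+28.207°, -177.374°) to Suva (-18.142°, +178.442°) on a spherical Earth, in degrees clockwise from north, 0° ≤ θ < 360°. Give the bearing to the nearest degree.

185°

Δλ = 178.442 − -177.374 = 355.816°; wrapped into (−180°, 180°]: -4.184°.
θ = atan2( sin Δλ · cos φ₂ , cos φ₁ · sin φ₂ − sin φ₁ · cos φ₂ · cos Δλ )
  = atan2(-0.06933, -0.72236) = -174.518° → normalised to [0°, 360°): 185.482°.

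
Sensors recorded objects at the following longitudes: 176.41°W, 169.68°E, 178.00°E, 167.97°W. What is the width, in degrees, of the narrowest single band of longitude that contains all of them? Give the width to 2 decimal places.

Sort the longitudes: -176.41°, -167.97°, +169.68°, +178.00°.
Eastward gaps between consecutive values (wrapping around): 8.44°, 337.65°, 8.32°, 5.59°.
Largest gap = 337.65° ⇒ minimal covering band is its complement: 360° − 337.65° = 22.35°.
Band runs from +169.68° eastward to -167.97°, crossing the antimeridian.

22.35°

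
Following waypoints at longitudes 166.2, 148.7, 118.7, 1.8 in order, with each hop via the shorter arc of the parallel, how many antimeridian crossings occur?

Leg 1: +166.2° → +148.7°, shortest Δλ = -17.5° (west) — does not cross 180°.
Leg 2: +148.7° → +118.7°, shortest Δλ = -30.0° (west) — does not cross 180°.
Leg 3: +118.7° → +1.8°, shortest Δλ = -116.9° (west) — does not cross 180°.
Total crossings: 0.

0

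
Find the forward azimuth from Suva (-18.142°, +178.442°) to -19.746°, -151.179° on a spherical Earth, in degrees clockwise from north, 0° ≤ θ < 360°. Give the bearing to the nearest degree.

98°

Δλ = -151.179 − 178.442 = -329.621°; wrapped into (−180°, 180°]: 30.379°.
θ = atan2( sin Δλ · cos φ₂ , cos φ₁ · sin φ₂ − sin φ₁ · cos φ₂ · cos Δλ )
  = atan2(0.47598, -0.06823) = 98.157° → normalised to [0°, 360°): 98.157°.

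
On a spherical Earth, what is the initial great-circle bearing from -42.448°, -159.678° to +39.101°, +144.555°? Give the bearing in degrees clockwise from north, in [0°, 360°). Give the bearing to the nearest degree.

Δλ = 144.555 − -159.678 = 304.233°; wrapped into (−180°, 180°]: -55.767°.
θ = atan2( sin Δλ · cos φ₂ , cos φ₁ · sin φ₂ − sin φ₁ · cos φ₂ · cos Δλ )
  = atan2(-0.64159, 0.76003) = -40.170° → normalised to [0°, 360°): 319.830°.

320°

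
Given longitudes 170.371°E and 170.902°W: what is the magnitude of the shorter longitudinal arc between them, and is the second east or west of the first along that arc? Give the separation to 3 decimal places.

Raw difference: -170.902 − 170.371 = -341.273°.
Normalise into (−180°, 180°]: -341.273° + 360° = 18.727°.
Positive ⇒ the second point lies to the east; separation 18.727°.

18.727° east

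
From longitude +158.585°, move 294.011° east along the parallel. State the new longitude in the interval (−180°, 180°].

Start at +158.585°; shift +294.011° → +452.596°.
+452.596° lies outside (−180°, 180°]; subtract 360° → +92.596°.

+92.596°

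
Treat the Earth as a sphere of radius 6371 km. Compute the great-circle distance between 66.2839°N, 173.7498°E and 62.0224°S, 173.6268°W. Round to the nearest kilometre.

Δλ = -173.6268 − 173.7498 = -347.3766°; wrapped into (−180°, 180°]: 12.6234°.
Δφ = -62.0224 − 66.2839 = -128.3063°.
a = sin²(Δφ/2) + cos φ₁ · cos φ₂ · sin²(Δλ/2) = 0.812213.
c = 2·atan2(√a, √(1−a)) = 2.24519 rad → d = 6371·c ≈ 14304.13 km.

14304 km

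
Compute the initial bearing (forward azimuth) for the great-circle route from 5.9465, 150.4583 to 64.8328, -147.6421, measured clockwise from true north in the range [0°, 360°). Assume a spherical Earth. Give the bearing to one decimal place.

Δλ = -147.6421 − 150.4583 = -298.1004°; wrapped into (−180°, 180°]: 61.8996°.
θ = atan2( sin Δλ · cos φ₂ , cos φ₁ · sin φ₂ − sin φ₁ · cos φ₂ · cos Δλ )
  = atan2(0.37513, 0.87945) = 23.101° → normalised to [0°, 360°): 23.101°.

23.1°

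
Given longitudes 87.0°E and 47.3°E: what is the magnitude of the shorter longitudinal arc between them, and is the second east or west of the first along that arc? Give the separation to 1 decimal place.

Raw difference: 47.3 − 87.0 = -39.7°.
Normalise into (−180°, 180°]: -39.7° stays -39.7°.
Negative ⇒ the second point lies to the west; separation 39.7°.

39.7° west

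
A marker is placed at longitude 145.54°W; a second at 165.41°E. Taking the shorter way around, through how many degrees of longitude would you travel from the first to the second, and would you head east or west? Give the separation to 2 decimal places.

Raw difference: 165.41 − -145.54 = 310.95°.
Normalise into (−180°, 180°]: 310.95° − 360° = -49.05°.
Negative ⇒ the second point lies to the west; separation 49.05°.

49.05° west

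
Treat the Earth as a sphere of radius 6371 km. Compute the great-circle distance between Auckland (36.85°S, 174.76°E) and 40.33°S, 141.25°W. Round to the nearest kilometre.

3804 km

Δλ = -141.25 − 174.76 = -316.01°; wrapped into (−180°, 180°]: 43.99°.
Δφ = -40.33 − -36.85 = -3.48°.
a = sin²(Δφ/2) + cos φ₁ · cos φ₂ · sin²(Δλ/2) = 0.086490.
c = 2·atan2(√a, √(1−a)) = 0.59701 rad → d = 6371·c ≈ 3803.54 km.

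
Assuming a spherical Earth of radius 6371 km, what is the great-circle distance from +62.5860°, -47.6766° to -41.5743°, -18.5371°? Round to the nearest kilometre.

Δλ = -18.5371 − -47.6766 = 29.1395°.
Δφ = -41.5743 − 62.5860 = -104.1603°.
a = sin²(Δφ/2) + cos φ₁ · cos φ₂ · sin²(Δλ/2) = 0.644114.
c = 2·atan2(√a, √(1−a)) = 1.86317 rad → d = 6371·c ≈ 11870.27 km.

11870 km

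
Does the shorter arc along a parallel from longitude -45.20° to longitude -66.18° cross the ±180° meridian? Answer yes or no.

Signed shortest Δλ = ((-66.18 − -45.20 + 180) mod 360) − 180 = -20.98°.
Going west by 20.98° from -45.20° reaches -66.18° without touching 180°.

No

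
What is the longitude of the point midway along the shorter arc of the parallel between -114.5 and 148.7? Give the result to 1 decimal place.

Signed shortest Δλ from -114.5° to +148.7° is -96.8°.
Midpoint longitude = -114.5° + (-96.8°)/2 = -114.5° − 48.4° = -162.9°.
(The naïve average (-114.5 + +148.7)/2 = 17.1° is on the wrong side of the globe.)

-162.9°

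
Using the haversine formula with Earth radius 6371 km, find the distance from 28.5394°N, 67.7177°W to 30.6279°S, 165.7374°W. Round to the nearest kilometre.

12278 km

Δλ = -165.7374 − -67.7177 = -98.0197°.
Δφ = -30.6279 − 28.5394 = -59.1673°.
a = sin²(Δφ/2) + cos φ₁ · cos φ₂ · sin²(Δλ/2) = 0.674432.
c = 2·atan2(√a, √(1−a)) = 1.92716 rad → d = 6371·c ≈ 12277.91 km.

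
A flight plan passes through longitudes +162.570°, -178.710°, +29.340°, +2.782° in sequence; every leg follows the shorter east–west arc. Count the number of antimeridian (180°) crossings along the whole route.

Leg 1: +162.570° → -178.710°, shortest Δλ = 18.72° (east) — crosses 180°.
Leg 2: -178.710° → +29.340°, shortest Δλ = -151.95° (west) — crosses 180°.
Leg 3: +29.340° → +2.782°, shortest Δλ = -26.558° (west) — does not cross 180°.
Total crossings: 2.

2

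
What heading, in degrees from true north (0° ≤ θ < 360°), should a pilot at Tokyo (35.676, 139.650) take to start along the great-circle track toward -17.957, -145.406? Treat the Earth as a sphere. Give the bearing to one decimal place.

113.2°

Δλ = -145.406 − 139.650 = -285.056°; wrapped into (−180°, 180°]: 74.944°.
θ = atan2( sin Δλ · cos φ₂ , cos φ₁ · sin φ₂ − sin φ₁ · cos φ₂ · cos Δλ )
  = atan2(0.91863, -0.39456) = 113.244° → normalised to [0°, 360°): 113.244°.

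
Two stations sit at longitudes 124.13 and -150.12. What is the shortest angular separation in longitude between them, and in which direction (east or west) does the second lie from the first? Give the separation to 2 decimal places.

Raw difference: -150.12 − 124.13 = -274.25°.
Normalise into (−180°, 180°]: -274.25° + 360° = 85.75°.
Positive ⇒ the second point lies to the east; separation 85.75°.

85.75° east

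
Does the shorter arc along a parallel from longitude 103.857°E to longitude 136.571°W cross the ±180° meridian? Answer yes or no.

Naïve |-136.571 − 103.857| = 240.428° > 180°, so the shorter arc goes the other way round — across 180°.
Signed shortest Δλ = ((-136.571 − 103.857 + 180) mod 360) − 180 = 119.572°.
Going east by 119.572° from +103.857° passes through 180° before reaching -136.571°.

Yes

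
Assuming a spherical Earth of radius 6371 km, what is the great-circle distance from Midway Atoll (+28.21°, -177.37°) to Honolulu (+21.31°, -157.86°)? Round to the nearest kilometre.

Δλ = -157.86 − -177.37 = 19.51°.
Δφ = 21.31 − 28.21 = -6.90°.
a = sin²(Δφ/2) + cos φ₁ · cos φ₂ · sin²(Δλ/2) = 0.027190.
c = 2·atan2(√a, √(1−a)) = 0.33130 rad → d = 6371·c ≈ 2110.72 km.

2111 km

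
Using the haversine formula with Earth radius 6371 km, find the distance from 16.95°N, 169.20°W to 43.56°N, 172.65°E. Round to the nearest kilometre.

Δλ = 172.65 − -169.20 = 341.85°; wrapped into (−180°, 180°]: -18.15°.
Δφ = 43.56 − 16.95 = 26.61°.
a = sin²(Δφ/2) + cos φ₁ · cos φ₂ · sin²(Δλ/2) = 0.070207.
c = 2·atan2(√a, √(1−a)) = 0.53634 rad → d = 6371·c ≈ 3417.00 km.

3417 km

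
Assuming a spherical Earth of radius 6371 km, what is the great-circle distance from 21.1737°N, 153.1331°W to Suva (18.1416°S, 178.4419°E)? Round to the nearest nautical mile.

2893 nmi

Δλ = 178.4419 − -153.1331 = 331.5750°; wrapped into (−180°, 180°]: -28.4250°.
Δφ = -18.1416 − 21.1737 = -39.3153°.
a = sin²(Δφ/2) + cos φ₁ · cos φ₂ · sin²(Δλ/2) = 0.166580.
c = 2·atan2(√a, √(1−a)) = 0.84084 rad → d = 6371·c ≈ 5356.97 km ≈ 2892.53 nmi.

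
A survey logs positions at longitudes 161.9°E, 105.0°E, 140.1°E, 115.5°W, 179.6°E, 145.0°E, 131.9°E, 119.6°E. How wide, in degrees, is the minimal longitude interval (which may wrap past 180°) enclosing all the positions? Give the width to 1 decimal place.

139.5°

Sort the longitudes: -115.5°, +105.0°, +119.6°, +131.9°, +140.1°, +145.0°, +161.9°, +179.6°.
Eastward gaps between consecutive values (wrapping around): 220.5°, 14.6°, 12.3°, 8.2°, 4.9°, 16.9°, 17.7°, 64.9°.
Largest gap = 220.5° ⇒ minimal covering band is its complement: 360° − 220.5° = 139.5°.
Band runs from +105.0° eastward to -115.5°, crossing the antimeridian.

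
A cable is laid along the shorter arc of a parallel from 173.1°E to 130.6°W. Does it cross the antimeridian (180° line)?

Yes

Naïve |-130.6 − 173.1| = 303.7° > 180°, so the shorter arc goes the other way round — across 180°.
Signed shortest Δλ = ((-130.6 − 173.1 + 180) mod 360) − 180 = 56.3°.
Going east by 56.3° from +173.1° passes through 180° before reaching -130.6°.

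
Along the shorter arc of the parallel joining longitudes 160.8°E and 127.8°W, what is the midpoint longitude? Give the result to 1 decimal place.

Signed shortest Δλ from +160.8° to -127.8° is +71.4°.
Midpoint longitude = +160.8° + (+71.4°)/2 = +160.8° + 35.7° = +196.5°.
Normalise into (−180°, 180°]: -163.5°.
(The naïve average (+160.8 + -127.8)/2 = 16.5° is on the wrong side of the globe.)

163.5°W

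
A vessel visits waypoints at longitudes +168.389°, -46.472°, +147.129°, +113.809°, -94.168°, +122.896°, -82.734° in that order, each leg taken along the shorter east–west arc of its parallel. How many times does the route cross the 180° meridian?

5

Leg 1: +168.389° → -46.472°, shortest Δλ = 145.139° (east) — crosses 180°.
Leg 2: -46.472° → +147.129°, shortest Δλ = -166.399° (west) — crosses 180°.
Leg 3: +147.129° → +113.809°, shortest Δλ = -33.32° (west) — does not cross 180°.
Leg 4: +113.809° → -94.168°, shortest Δλ = 152.023° (east) — crosses 180°.
Leg 5: -94.168° → +122.896°, shortest Δλ = -142.936° (west) — crosses 180°.
Leg 6: +122.896° → -82.734°, shortest Δλ = 154.37° (east) — crosses 180°.
Total crossings: 5.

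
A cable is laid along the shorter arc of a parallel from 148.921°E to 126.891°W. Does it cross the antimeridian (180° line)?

Naïve |-126.891 − 148.921| = 275.812° > 180°, so the shorter arc goes the other way round — across 180°.
Signed shortest Δλ = ((-126.891 − 148.921 + 180) mod 360) − 180 = 84.188°.
Going east by 84.188° from +148.921° passes through 180° before reaching -126.891°.

Yes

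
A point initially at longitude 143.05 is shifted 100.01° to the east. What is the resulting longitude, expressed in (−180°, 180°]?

-116.94°

Start at +143.05°; shift +100.01° → +243.06°.
+243.06° lies outside (−180°, 180°]; subtract 360° → -116.94°.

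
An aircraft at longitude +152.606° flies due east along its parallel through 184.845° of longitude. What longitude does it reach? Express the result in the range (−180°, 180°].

-22.549°

Start at +152.606°; shift +184.845° → +337.451°.
+337.451° lies outside (−180°, 180°]; subtract 360° → -22.549°.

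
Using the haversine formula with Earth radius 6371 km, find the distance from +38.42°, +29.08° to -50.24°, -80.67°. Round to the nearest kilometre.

Δλ = -80.67 − 29.08 = -109.75°.
Δφ = -50.24 − 38.42 = -88.66°.
a = sin²(Δφ/2) + cos φ₁ · cos φ₂ · sin²(Δλ/2) = 0.823516.
c = 2·atan2(√a, √(1−a)) = 2.27448 rad → d = 6371·c ≈ 14490.72 km.

14491 km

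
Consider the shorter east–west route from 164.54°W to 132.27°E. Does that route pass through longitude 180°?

Naïve |132.27 − -164.54| = 296.81° > 180°, so the shorter arc goes the other way round — across 180°.
Signed shortest Δλ = ((132.27 − -164.54 + 180) mod 360) − 180 = -63.19°.
Going west by 63.19° from -164.54° passes through 180° before reaching +132.27°.

Yes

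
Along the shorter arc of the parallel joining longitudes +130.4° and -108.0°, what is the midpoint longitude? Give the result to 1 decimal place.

-168.8°

Signed shortest Δλ from +130.4° to -108.0° is +121.6°.
Midpoint longitude = +130.4° + (+121.6°)/2 = +130.4° + 60.8° = +191.2°.
Normalise into (−180°, 180°]: -168.8°.
(The naïve average (+130.4 + -108.0)/2 = 11.2° is on the wrong side of the globe.)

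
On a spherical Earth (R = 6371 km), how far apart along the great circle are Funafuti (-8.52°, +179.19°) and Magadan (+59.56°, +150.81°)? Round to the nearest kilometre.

Δλ = 150.81 − 179.19 = -28.38°.
Δφ = 59.56 − -8.52 = 68.08°.
a = sin²(Δφ/2) + cos φ₁ · cos φ₂ · sin²(Δλ/2) = 0.343453.
c = 2·atan2(√a, √(1−a)) = 1.25235 rad → d = 6371·c ≈ 7978.71 km.

7979 km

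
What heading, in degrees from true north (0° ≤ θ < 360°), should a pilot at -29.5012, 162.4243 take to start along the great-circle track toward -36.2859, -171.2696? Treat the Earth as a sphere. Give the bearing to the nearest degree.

114°

Δλ = -171.2696 − 162.4243 = -333.6939°; wrapped into (−180°, 180°]: 26.3061°.
θ = atan2( sin Δλ · cos φ₂ , cos φ₁ · sin φ₂ − sin φ₁ · cos φ₂ · cos Δλ )
  = atan2(0.35723, -0.15925) = 114.027° → normalised to [0°, 360°): 114.027°.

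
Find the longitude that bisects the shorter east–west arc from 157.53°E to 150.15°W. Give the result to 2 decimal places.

Signed shortest Δλ from +157.53° to -150.15° is +52.32°.
Midpoint longitude = +157.53° + (+52.32°)/2 = +157.53° + 26.16° = +183.69°.
Normalise into (−180°, 180°]: -176.31°.
(The naïve average (+157.53 + -150.15)/2 = 3.69° is on the wrong side of the globe.)

176.31°W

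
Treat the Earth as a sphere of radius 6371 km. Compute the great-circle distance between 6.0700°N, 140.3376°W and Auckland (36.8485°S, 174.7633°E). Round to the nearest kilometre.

6670 km

Δλ = 174.7633 − -140.3376 = 315.1009°; wrapped into (−180°, 180°]: -44.8991°.
Δφ = -36.8485 − 6.0700 = -42.9185°.
a = sin²(Δφ/2) + cos φ₁ · cos φ₂ · sin²(Δλ/2) = 0.249877.
c = 2·atan2(√a, √(1−a)) = 1.04691 rad → d = 6371·c ≈ 6669.88 km.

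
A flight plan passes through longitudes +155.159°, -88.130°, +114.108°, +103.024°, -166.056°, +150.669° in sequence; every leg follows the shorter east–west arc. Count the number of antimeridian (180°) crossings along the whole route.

Leg 1: +155.159° → -88.130°, shortest Δλ = 116.711° (east) — crosses 180°.
Leg 2: -88.130° → +114.108°, shortest Δλ = -157.762° (west) — crosses 180°.
Leg 3: +114.108° → +103.024°, shortest Δλ = -11.084° (west) — does not cross 180°.
Leg 4: +103.024° → -166.056°, shortest Δλ = 90.92° (east) — crosses 180°.
Leg 5: -166.056° → +150.669°, shortest Δλ = -43.275° (west) — crosses 180°.
Total crossings: 4.

4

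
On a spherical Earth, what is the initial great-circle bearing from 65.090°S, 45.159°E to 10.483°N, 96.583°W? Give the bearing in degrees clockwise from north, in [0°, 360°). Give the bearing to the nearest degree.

Δλ = -96.583 − 45.159 = -141.742°.
θ = atan2( sin Δλ · cos φ₂ , cos φ₁ · sin φ₂ − sin φ₁ · cos φ₂ · cos Δλ )
  = atan2(-0.60887, -0.62366) = -135.688° → normalised to [0°, 360°): 224.312°.

224°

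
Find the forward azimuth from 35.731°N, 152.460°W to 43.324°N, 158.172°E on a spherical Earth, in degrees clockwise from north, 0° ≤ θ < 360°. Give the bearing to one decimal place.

296.9°

Δλ = 158.172 − -152.460 = 310.632°; wrapped into (−180°, 180°]: -49.368°.
θ = atan2( sin Δλ · cos φ₂ , cos φ₁ · sin φ₂ − sin φ₁ · cos φ₂ · cos Δλ )
  = atan2(-0.55209, 0.28032) = -63.081° → normalised to [0°, 360°): 296.919°.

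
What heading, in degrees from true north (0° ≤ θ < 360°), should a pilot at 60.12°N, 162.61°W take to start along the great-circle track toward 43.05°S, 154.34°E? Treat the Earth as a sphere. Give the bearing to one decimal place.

Δλ = 154.34 − -162.61 = 316.95°; wrapped into (−180°, 180°]: -43.05°.
θ = atan2( sin Δλ · cos φ₂ , cos φ₁ · sin φ₂ − sin φ₁ · cos φ₂ · cos Δλ )
  = atan2(-0.49884, -0.80310) = -148.154° → normalised to [0°, 360°): 211.846°.

211.8°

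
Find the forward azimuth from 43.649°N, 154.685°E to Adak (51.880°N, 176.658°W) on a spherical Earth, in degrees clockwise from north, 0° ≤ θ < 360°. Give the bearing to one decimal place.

56.6°

Δλ = -176.658 − 154.685 = -331.343°; wrapped into (−180°, 180°]: 28.657°.
θ = atan2( sin Δλ · cos φ₂ , cos φ₁ · sin φ₂ − sin φ₁ · cos φ₂ · cos Δλ )
  = atan2(0.29604, 0.19536) = 56.579° → normalised to [0°, 360°): 56.579°.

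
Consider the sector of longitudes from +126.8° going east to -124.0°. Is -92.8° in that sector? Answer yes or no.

Band width going east from +126.8° to -124.0°: ((-124.0 − 126.8) mod 360) = 109.2°.
Offset of -92.8° east of the west edge: ((-92.8 − 126.8) mod 360) = 140.4°.
140.4° > 109.2° ⇒ outside.

No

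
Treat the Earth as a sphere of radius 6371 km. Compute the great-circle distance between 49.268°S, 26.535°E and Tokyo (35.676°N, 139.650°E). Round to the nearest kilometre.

14516 km

Δλ = 139.650 − 26.535 = 113.115°.
Δφ = 35.676 − -49.268 = 84.944°.
a = sin²(Δφ/2) + cos φ₁ · cos φ₂ · sin²(Δλ/2) = 0.825011.
c = 2·atan2(√a, √(1−a)) = 2.27841 rad → d = 6371·c ≈ 14515.75 km.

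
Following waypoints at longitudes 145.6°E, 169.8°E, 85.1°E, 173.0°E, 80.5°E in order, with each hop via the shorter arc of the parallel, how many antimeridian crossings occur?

0

Leg 1: +145.6° → +169.8°, shortest Δλ = 24.2° (east) — does not cross 180°.
Leg 2: +169.8° → +85.1°, shortest Δλ = -84.7° (west) — does not cross 180°.
Leg 3: +85.1° → +173.0°, shortest Δλ = 87.9° (east) — does not cross 180°.
Leg 4: +173.0° → +80.5°, shortest Δλ = -92.5° (west) — does not cross 180°.
Total crossings: 0.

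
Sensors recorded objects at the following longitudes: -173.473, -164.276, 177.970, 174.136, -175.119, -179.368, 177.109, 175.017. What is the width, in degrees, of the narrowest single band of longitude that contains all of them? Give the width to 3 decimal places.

Sort the longitudes: -179.368°, -175.119°, -173.473°, -164.276°, +174.136°, +175.017°, +177.109°, +177.970°.
Eastward gaps between consecutive values (wrapping around): 4.249°, 1.646°, 9.197°, 338.412°, 0.881°, 2.092°, 0.861°, 2.662°.
Largest gap = 338.412° ⇒ minimal covering band is its complement: 360° − 338.412° = 21.588°.
Band runs from +174.136° eastward to -164.276°, crossing the antimeridian.

21.588°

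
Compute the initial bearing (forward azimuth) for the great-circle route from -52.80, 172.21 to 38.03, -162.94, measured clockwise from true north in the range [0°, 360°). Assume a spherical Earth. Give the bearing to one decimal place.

Δλ = -162.94 − 172.21 = -335.15°; wrapped into (−180°, 180°]: 24.85°.
θ = atan2( sin Δλ · cos φ₂ , cos φ₁ · sin φ₂ − sin φ₁ · cos φ₂ · cos Δλ )
  = atan2(0.33102, 0.94180) = 19.365° → normalised to [0°, 360°): 19.365°.

19.4°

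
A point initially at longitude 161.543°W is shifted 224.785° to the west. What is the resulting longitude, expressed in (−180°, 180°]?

26.328°W

Start at -161.543°; shift −224.785° → -386.328°.
-386.328° lies outside (−180°, 180°]; add 360° → -26.328°.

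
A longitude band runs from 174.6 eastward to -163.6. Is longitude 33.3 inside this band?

No

Band width going east from +174.6° to -163.6°: ((-163.6 − 174.6) mod 360) = 21.8°.
Offset of +33.3° east of the west edge: ((33.3 − 174.6) mod 360) = 218.7°.
218.7° > 21.8° ⇒ outside.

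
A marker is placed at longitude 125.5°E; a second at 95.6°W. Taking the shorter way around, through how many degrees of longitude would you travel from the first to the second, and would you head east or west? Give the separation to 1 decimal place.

138.9° east

Raw difference: -95.6 − 125.5 = -221.1°.
Normalise into (−180°, 180°]: -221.1° + 360° = 138.9°.
Positive ⇒ the second point lies to the east; separation 138.9°.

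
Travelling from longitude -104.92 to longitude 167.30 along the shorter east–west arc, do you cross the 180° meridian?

Naïve |167.30 − -104.92| = 272.22° > 180°, so the shorter arc goes the other way round — across 180°.
Signed shortest Δλ = ((167.30 − -104.92 + 180) mod 360) − 180 = -87.78°.
Going west by 87.78° from -104.92° passes through 180° before reaching +167.30°.

Yes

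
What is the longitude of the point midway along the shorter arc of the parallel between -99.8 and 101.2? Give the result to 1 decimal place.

-179.3°

Signed shortest Δλ from -99.8° to +101.2° is -159.0°.
Midpoint longitude = -99.8° + (-159.0°)/2 = -99.8° − 79.5° = -179.3°.
(The naïve average (-99.8 + +101.2)/2 = 0.7° is on the wrong side of the globe.)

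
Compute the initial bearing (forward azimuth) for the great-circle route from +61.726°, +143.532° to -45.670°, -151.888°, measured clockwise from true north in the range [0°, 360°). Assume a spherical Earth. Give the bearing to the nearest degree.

Δλ = -151.888 − 143.532 = -295.420°; wrapped into (−180°, 180°]: 64.580°.
θ = atan2( sin Δλ · cos φ₂ , cos φ₁ · sin φ₂ − sin φ₁ · cos φ₂ · cos Δλ )
  = atan2(0.63114, -0.60301) = 133.694° → normalised to [0°, 360°): 133.694°.

134°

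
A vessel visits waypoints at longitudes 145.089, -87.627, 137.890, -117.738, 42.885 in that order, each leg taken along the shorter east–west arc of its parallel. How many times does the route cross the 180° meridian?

Leg 1: +145.089° → -87.627°, shortest Δλ = 127.284° (east) — crosses 180°.
Leg 2: -87.627° → +137.890°, shortest Δλ = -134.483° (west) — crosses 180°.
Leg 3: +137.890° → -117.738°, shortest Δλ = 104.372° (east) — crosses 180°.
Leg 4: -117.738° → +42.885°, shortest Δλ = 160.623° (east) — does not cross 180°.
Total crossings: 3.

3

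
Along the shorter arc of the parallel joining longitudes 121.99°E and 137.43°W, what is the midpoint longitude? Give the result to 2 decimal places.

Signed shortest Δλ from +121.99° to -137.43° is +100.58°.
Midpoint longitude = +121.99° + (+100.58°)/2 = +121.99° + 50.29° = +172.28°.
(The naïve average (+121.99 + -137.43)/2 = -7.72° is on the wrong side of the globe.)

172.28°E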